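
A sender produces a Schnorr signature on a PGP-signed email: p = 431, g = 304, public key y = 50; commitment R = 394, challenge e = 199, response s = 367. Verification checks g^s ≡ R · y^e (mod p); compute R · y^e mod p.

50^2 = 2500 ≡ 345
50^4 ≡ 345^2 = 119025 ≡ 69
50^8 ≡ 69^2 = 4761 ≡ 20
50^16 ≡ 20^2 = 400
50^32 ≡ 400^2 = 160000 ≡ 99
50^64 ≡ 99^2 = 9801 ≡ 319
50^128 ≡ 319^2 = 101761 ≡ 45
199 = 128 + 64 + 4 + 2 + 1, so 50^199 ≡ 45·319·69·345·50 ≡ 139 (mod 431)
R · y^e ≡ 394·139 = 54766 ≡ 29 (mod 431)

29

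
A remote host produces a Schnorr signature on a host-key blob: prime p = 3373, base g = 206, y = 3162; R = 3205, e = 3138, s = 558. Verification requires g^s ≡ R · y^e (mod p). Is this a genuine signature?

g^s mod p:
Squares mod 3373: 206^1≡206, 206^2≡1960, 206^4≡3126, 206^8≡295, 206^16≡2700, 206^32≡947, 206^64≡2964, 206^128≡2004, 206^256≡2146, 206^512≡1171
558 = 512 + 32 + 8 + 4 + 2, so 206^558 ≡ 1171·947·295·3126·1960 ≡ 2092 (mod 3373)
R · y^e mod p:
Squares mod 3373: 3162^1≡3162, 3162^2≡672, 3162^4≡2975, 3162^8≡3246, 3162^16≡2637, 3162^32≡2016, 3162^64≡3164, 3162^128≡3205, 3162^256≡1240, 3162^512≡2885, 3162^1024≡2034, 3162^2048≡1858
3138 = 2048 + 1024 + 64 + 2, so 3162^3138 ≡ 1858·2034·3164·672 ≡ 2959 (mod 3373)
3205·2959 = 9483595 ≡ 2092 (mod 3373)
2092 ≡ 2092 (mod 3373); signature holds.

genuine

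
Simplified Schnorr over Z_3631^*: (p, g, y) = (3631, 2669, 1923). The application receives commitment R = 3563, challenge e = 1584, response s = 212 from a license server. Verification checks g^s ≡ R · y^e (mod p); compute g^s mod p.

Squares mod 3631: 2669^1≡2669, 2669^2≡3170, 2669^4≡1923, 2669^8≡1571, 2669^16≡2592, 2669^32≡1114, 2669^64≡2825, 2669^128≡3318
212 = 128 + 64 + 16 + 4, so 2669^212 ≡ 3318·2825·2592·1923 ≡ 1641 (mod 3631)

1641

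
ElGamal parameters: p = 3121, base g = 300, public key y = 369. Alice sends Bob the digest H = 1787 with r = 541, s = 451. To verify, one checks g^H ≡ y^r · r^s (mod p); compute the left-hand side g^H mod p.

300^2 = 90000 ≡ 2612
300^4 ≡ 2612^2 = 6822544 ≡ 38
300^8 ≡ 38^2 = 1444
300^16 ≡ 1444^2 = 2085136 ≡ 308
300^32 ≡ 308^2 = 94864 ≡ 1234
300^64 ≡ 1234^2 = 1522756 ≡ 2829
300^128 ≡ 2829^2 = 8003241 ≡ 997
300^256 ≡ 997^2 = 994009 ≡ 1531
300^512 ≡ 1531^2 = 2343961 ≡ 90
300^1024 ≡ 90^2 = 8100 ≡ 1858
1787 = 1024 + 512 + 128 + 64 + 32 + 16 + 8 + 2 + 1, so 300^1787 ≡ 1858·90·997·2829·1234·308·1444·2612·300 ≡ 2138 (mod 3121)

2138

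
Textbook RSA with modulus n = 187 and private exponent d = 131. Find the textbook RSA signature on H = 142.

H^131 mod 187 = 131

131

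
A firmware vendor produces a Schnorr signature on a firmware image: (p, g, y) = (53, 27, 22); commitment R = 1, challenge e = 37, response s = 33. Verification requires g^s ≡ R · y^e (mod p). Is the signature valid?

invalid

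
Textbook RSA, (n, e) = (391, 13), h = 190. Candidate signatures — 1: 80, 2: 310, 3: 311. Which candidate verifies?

3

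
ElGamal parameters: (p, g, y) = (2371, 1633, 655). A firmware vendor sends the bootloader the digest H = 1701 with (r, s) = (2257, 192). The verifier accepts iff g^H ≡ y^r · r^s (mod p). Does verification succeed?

passes

Left side g^H mod p:
1633^2 = 2666689 ≡ 1685
1633^4 ≡ 1685^2 = 2839225 ≡ 1138
1633^8 ≡ 1138^2 = 1295044 ≡ 478
1633^16 ≡ 478^2 = 228484 ≡ 868
1633^32 ≡ 868^2 = 753424 ≡ 1817
1633^64 ≡ 1817^2 = 3301489 ≡ 1057
1633^128 ≡ 1057^2 = 1117249 ≡ 508
1633^256 ≡ 508^2 = 258064 ≡ 1996
1633^512 ≡ 1996^2 = 3984016 ≡ 736
1633^1024 ≡ 736^2 = 541696 ≡ 1108
1701 = 1024 + 512 + 128 + 32 + 4 + 1, so 1633^1701 ≡ 1108·736·508·1817·1138·1633 ≡ 1766 (mod 2371)
Right side y^r · r^s mod p:
655^2 = 429025 ≡ 2245
655^4 ≡ 2245^2 = 5040025 ≡ 1650
655^8 ≡ 1650^2 = 2722500 ≡ 592
655^16 ≡ 592^2 = 350464 ≡ 1927
655^32 ≡ 1927^2 = 3713329 ≡ 343
655^64 ≡ 343^2 = 117649 ≡ 1470
655^128 ≡ 1470^2 = 2160900 ≡ 919
655^256 ≡ 919^2 = 844561 ≡ 485
655^512 ≡ 485^2 = 235225 ≡ 496
655^1024 ≡ 496^2 = 246016 ≡ 1803
655^2048 ≡ 1803^2 = 3250809 ≡ 168
2257 = 2048 + 128 + 64 + 16 + 1, so 655^2257 ≡ 168·919·1470·1927·655 ≡ 1708 (mod 2371)
2257^2 = 5094049 ≡ 1141
2257^4 ≡ 1141^2 = 1301881 ≡ 202
2257^8 ≡ 202^2 = 40804 ≡ 497
2257^16 ≡ 497^2 = 247009 ≡ 425
2257^32 ≡ 425^2 = 180625 ≡ 429
2257^64 ≡ 429^2 = 184041 ≡ 1474
2257^128 ≡ 1474^2 = 2172676 ≡ 840
192 = 128 + 64, so 2257^192 ≡ 840·1474 ≡ 498 (mod 2371)
1708·498 = 850584 ≡ 1766 (mod 2371)
1766 ≡ 1766 (mod 2371), so the signature is genuine.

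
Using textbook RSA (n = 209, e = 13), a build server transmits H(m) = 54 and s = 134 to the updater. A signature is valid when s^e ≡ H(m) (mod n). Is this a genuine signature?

forged

s^2 ≡ 134^2 = 17956 ≡ 191
s^4 ≡ 191^2 = 36481 ≡ 115
s^8 ≡ 115^2 = 13225 ≡ 58
13 = 8 + 4 + 1, so s^13 ≡ 58·115·134 ≡ 96 (mod 209)
96 ≠ 54, so verification fails.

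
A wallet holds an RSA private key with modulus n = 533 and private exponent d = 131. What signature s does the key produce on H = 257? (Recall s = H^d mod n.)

17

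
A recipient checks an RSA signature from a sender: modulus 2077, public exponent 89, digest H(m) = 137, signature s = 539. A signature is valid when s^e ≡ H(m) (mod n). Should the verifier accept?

accept

s^89 mod 2077 = 137
Since 137 equals the digest 137, verification succeeds.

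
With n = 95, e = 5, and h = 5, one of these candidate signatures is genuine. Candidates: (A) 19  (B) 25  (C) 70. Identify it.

B

Candidate A: Squares mod 95: 19^1≡19, 19^2≡76, 19^4≡76; 5 = 4 + 1, so 19^5 ≡ 76·19 ≡ 19 (mod 95)
Candidate B: Squares mod 95: 25^1≡25, 25^2≡55, 25^4≡80; 5 = 4 + 1, so 25^5 ≡ 80·25 ≡ 5 (mod 95)
  → matches h = 5
Candidate C: Squares mod 95: 70^1≡70, 70^2≡55, 70^4≡80; 5 = 4 + 1, so 70^5 ≡ 80·70 ≡ 90 (mod 95)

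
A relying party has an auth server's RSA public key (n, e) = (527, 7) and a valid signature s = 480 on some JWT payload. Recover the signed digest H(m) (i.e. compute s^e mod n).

302

s^2 ≡ 480^2 = 230400 ≡ 101
s^4 ≡ 101^2 = 10201 ≡ 188
7 = 4 + 2 + 1, so s^7 ≡ 188·101·480 ≡ 302 (mod 527)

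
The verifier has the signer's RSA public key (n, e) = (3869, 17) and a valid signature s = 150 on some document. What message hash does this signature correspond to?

201

s^2 ≡ 150^2 = 22500 ≡ 3155
s^4 ≡ 3155^2 = 9954025 ≡ 2957
s^8 ≡ 2957^2 = 8743849 ≡ 3778
s^16 ≡ 3778^2 = 14273284 ≡ 543
17 = 16 + 1, so s^17 ≡ 543·150 ≡ 201 (mod 3869)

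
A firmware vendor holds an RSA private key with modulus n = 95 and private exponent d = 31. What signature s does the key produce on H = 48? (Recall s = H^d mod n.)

32

Squares mod 95: H^1≡48, H^2≡24, H^4≡6, H^8≡36, H^16≡61
31 = 16 + 8 + 4 + 2 + 1, so H^31 ≡ 61·36·6·24·48 ≡ 32 (mod 95)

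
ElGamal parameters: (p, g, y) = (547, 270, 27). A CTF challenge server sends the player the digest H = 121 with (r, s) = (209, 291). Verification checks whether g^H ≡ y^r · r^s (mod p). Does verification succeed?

Left side g^H mod p:
270^2 = 72900 ≡ 149
270^4 ≡ 149^2 = 22201 ≡ 321
270^8 ≡ 321^2 = 103041 ≡ 205
270^16 ≡ 205^2 = 42025 ≡ 453
270^32 ≡ 453^2 = 205209 ≡ 84
270^64 ≡ 84^2 = 7056 ≡ 492
121 = 64 + 32 + 16 + 8 + 1, so 270^121 ≡ 492·84·453·205·270 ≡ 462 (mod 547)
Right side y^r · r^s mod p:
27^2 = 729 ≡ 182
27^4 ≡ 182^2 = 33124 ≡ 304
27^8 ≡ 304^2 = 92416 ≡ 520
27^16 ≡ 520^2 = 270400 ≡ 182
27^32 ≡ 182^2 = 33124 ≡ 304
27^64 ≡ 304^2 = 92416 ≡ 520
27^128 ≡ 520^2 = 270400 ≡ 182
209 = 128 + 64 + 16 + 1, so 27^209 ≡ 182·520·182·27 ≡ 466 (mod 547)
209^2 = 43681 ≡ 468
209^4 ≡ 468^2 = 219024 ≡ 224
209^8 ≡ 224^2 = 50176 ≡ 399
209^16 ≡ 399^2 = 159201 ≡ 24
209^32 ≡ 24^2 = 576 ≡ 29
209^64 ≡ 29^2 = 841 ≡ 294
209^128 ≡ 294^2 = 86436 ≡ 10
209^256 ≡ 10^2 = 100
291 = 256 + 32 + 2 + 1, so 209^291 ≡ 100·29·468·209 ≡ 292 (mod 547)
466·292 = 136072 ≡ 416 (mod 547)
462 ≠ 416, so verification fails.

fails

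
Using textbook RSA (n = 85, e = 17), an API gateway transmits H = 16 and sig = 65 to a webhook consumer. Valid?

sig^2 ≡ 65^2 = 4225 ≡ 60
sig^4 ≡ 60^2 = 3600 ≡ 30
sig^8 ≡ 30^2 = 900 ≡ 50
sig^16 ≡ 50^2 = 2500 ≡ 35
17 = 16 + 1, so sig^17 ≡ 35·65 ≡ 65 (mod 85)
sig^17 mod 85 = 65, but H = 16.

no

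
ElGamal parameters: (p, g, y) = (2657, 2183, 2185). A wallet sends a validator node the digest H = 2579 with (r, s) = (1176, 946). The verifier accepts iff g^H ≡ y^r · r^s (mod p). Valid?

no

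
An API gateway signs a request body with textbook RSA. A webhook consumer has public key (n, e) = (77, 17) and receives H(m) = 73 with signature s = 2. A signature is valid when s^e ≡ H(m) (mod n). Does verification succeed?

s^2 ≡ 2^2 = 4
s^4 ≡ 4^2 = 16
s^8 ≡ 16^2 = 256 ≡ 25
s^16 ≡ 25^2 = 625 ≡ 9
17 = 16 + 1, so s^17 ≡ 9·2 ≡ 18 (mod 77)
The recovered value 18 does not match the digest 73.

fails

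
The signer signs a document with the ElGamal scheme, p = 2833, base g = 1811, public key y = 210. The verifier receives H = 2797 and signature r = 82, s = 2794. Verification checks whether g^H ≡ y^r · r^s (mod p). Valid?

Left side g^H mod p:
1811^2 = 3279721 ≡ 1940
1811^4 ≡ 1940^2 = 3763600 ≡ 1376
1811^8 ≡ 1376^2 = 1893376 ≡ 932
1811^16 ≡ 932^2 = 868624 ≡ 1726
1811^32 ≡ 1726^2 = 2979076 ≡ 1593
1811^64 ≡ 1593^2 = 2537649 ≡ 2114
1811^128 ≡ 2114^2 = 4468996 ≡ 1355
1811^256 ≡ 1355^2 = 1836025 ≡ 241
1811^512 ≡ 241^2 = 58081 ≡ 1421
1811^1024 ≡ 1421^2 = 2019241 ≡ 2145
1811^2048 ≡ 2145^2 = 4601025 ≡ 233
2797 = 2048 + 512 + 128 + 64 + 32 + 8 + 4 + 1, so 1811^2797 ≡ 233·1421·1355·2114·1593·932·1376·1811 ≡ 2827 (mod 2833)
Right side y^r · r^s mod p:
210^2 = 44100 ≡ 1605
210^4 ≡ 1605^2 = 2576025 ≡ 828
210^8 ≡ 828^2 = 685584 ≡ 2831
210^16 ≡ 2831^2 = 8014561 ≡ 4
210^32 ≡ 4^2 = 16
210^64 ≡ 16^2 = 256
82 = 64 + 16 + 2, so 210^82 ≡ 256·4·1605 ≡ 380 (mod 2833)
82^2 = 6724 ≡ 1058
82^4 ≡ 1058^2 = 1119364 ≡ 329
82^8 ≡ 329^2 = 108241 ≡ 587
82^16 ≡ 587^2 = 344569 ≡ 1776
82^32 ≡ 1776^2 = 3154176 ≡ 1047
82^64 ≡ 1047^2 = 1096209 ≡ 2671
82^128 ≡ 2671^2 = 7134241 ≡ 747
82^256 ≡ 747^2 = 558009 ≡ 2741
82^512 ≡ 2741^2 = 7513081 ≡ 2798
82^1024 ≡ 2798^2 = 7828804 ≡ 1225
82^2048 ≡ 1225^2 = 1500625 ≡ 1968
2794 = 2048 + 512 + 128 + 64 + 32 + 8 + 2, so 82^2794 ≡ 1968·2798·747·2671·1047·587·1058 ≡ 1608 (mod 2833)
380·1608 = 611040 ≡ 1945 (mod 2833)
2827 ≠ 1945, so verification fails.

no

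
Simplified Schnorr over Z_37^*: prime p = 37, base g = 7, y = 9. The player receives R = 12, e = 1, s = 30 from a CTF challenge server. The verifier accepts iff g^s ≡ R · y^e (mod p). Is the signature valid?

invalid

g^s mod p:
7^2 = 49 ≡ 12
7^4 ≡ 12^2 = 144 ≡ 33
7^8 ≡ 33^2 = 1089 ≡ 16
7^16 ≡ 16^2 = 256 ≡ 34
30 = 16 + 8 + 4 + 2, so 7^30 ≡ 34·16·33·12 ≡ 10 (mod 37)
R · y^e mod p:
9^1 mod 37 = 9
12·9 = 108 ≡ 34 (mod 37)
10 ≠ 34; the check fails.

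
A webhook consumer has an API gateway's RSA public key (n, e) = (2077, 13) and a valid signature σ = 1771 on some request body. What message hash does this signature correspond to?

498

Squares mod 2077: σ^1≡1771, σ^2≡171, σ^4≡163, σ^8≡1645
13 = 8 + 4 + 1, so σ^13 ≡ 1645·163·1771 ≡ 498 (mod 2077)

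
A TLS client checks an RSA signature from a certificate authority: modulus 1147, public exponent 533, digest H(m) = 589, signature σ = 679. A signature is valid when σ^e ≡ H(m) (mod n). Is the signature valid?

Squares mod 1147: σ^1≡679, σ^2≡1094, σ^4≡515, σ^8≡268, σ^16≡710, σ^32≡567, σ^64≡329, σ^128≡423, σ^256≡1144, σ^512≡9
533 = 512 + 16 + 4 + 1, so σ^533 ≡ 9·710·515·679 ≡ 392 (mod 1147)
The recovered value 392 does not match the digest 589.

invalid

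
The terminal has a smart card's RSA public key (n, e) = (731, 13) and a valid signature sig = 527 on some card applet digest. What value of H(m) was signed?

Squares mod 731: sig^1≡527, sig^2≡680, sig^4≡408, sig^8≡527
13 = 8 + 4 + 1, so sig^13 ≡ 527·408·527 ≡ 391 (mod 731)

391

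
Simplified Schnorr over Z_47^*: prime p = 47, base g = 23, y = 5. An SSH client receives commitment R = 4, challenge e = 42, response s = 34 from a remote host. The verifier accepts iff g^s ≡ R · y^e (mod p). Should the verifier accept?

accept

g^s mod p:
23^2 = 529 ≡ 12
23^4 ≡ 12^2 = 144 ≡ 3
23^8 ≡ 3^2 = 9
23^16 ≡ 9^2 = 81 ≡ 34
23^32 ≡ 34^2 = 1156 ≡ 28
34 = 32 + 2, so 23^34 ≡ 28·12 ≡ 7 (mod 47)
R · y^e mod p:
5^2 = 25
5^4 ≡ 25^2 = 625 ≡ 14
5^8 ≡ 14^2 = 196 ≡ 8
5^16 ≡ 8^2 = 64 ≡ 17
5^32 ≡ 17^2 = 289 ≡ 7
42 = 32 + 8 + 2, so 5^42 ≡ 7·8·25 ≡ 37 (mod 47)
4·37 = 148 ≡ 7 (mod 47)
7 ≡ 7 (mod 47); signature holds.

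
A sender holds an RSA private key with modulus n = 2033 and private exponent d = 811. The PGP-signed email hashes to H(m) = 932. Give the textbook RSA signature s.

Squares mod 2033: (H(m))^1≡932, (H(m))^2≡533, (H(m))^4≡1502, (H(m))^8≡1407, (H(m))^16≡1540, (H(m))^32≡1122, (H(m))^64≡457, (H(m))^128≡1483, (H(m))^256≡1616, (H(m))^512≡1084
811 = 512 + 256 + 32 + 8 + 2 + 1, so (H(m))^811 ≡ 1084·1616·1122·1407·533·932 ≡ 1540 (mod 2033)

1540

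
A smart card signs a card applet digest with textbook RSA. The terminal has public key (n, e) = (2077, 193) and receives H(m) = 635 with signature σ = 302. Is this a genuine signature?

genuine

Squares mod 2077: σ^1≡302, σ^2≡1893, σ^4≡624, σ^8≡977, σ^16≡1186, σ^32≡467, σ^64≡4, σ^128≡16
193 = 128 + 64 + 1, so σ^193 ≡ 16·4·302 ≡ 635 (mod 2077)
Since 635 equals the digest 635, verification succeeds.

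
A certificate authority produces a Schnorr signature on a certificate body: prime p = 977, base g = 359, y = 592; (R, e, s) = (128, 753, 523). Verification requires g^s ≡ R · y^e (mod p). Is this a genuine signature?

genuine

g^s mod p:
Squares mod 977: 359^1≡359, 359^2≡894, 359^4≡50, 359^8≡546, 359^16≡131, 359^32≡552, 359^64≡857, 359^128≡722, 359^256≡543, 359^512≡772
523 = 512 + 8 + 2 + 1, so 359^523 ≡ 772·546·894·359 ≡ 149 (mod 977)
R · y^e mod p:
Squares mod 977: 592^1≡592, 592^2≡698, 592^4≡658, 592^8≡153, 592^16≡938, 592^32≡544, 592^64≡882, 592^128≡232, 592^256≡89, 592^512≡105
753 = 512 + 128 + 64 + 32 + 16 + 1, so 592^753 ≡ 105·232·882·544·938·592 ≡ 940 (mod 977)
128·940 = 120320 ≡ 149 (mod 977)
149 ≡ 149 (mod 977); signature holds.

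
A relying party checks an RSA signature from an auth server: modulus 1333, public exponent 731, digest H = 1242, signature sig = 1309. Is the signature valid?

Squares mod 1333: sig^1≡1309, sig^2≡576, sig^4≡1192, sig^8≡1219, sig^16≡999, sig^32≡917, sig^64≡1099, sig^128≡103, sig^256≡1278, sig^512≡359
731 = 512 + 128 + 64 + 16 + 8 + 2 + 1, so sig^731 ≡ 359·103·1099·999·1219·576·1309 ≡ 1136 (mod 1333)
sig^731 mod 1333 = 1136, but H = 1242.

invalid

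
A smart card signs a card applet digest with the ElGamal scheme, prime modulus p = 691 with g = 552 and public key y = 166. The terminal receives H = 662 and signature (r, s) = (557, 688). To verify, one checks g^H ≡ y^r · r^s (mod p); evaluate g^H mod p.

168

552^662 mod 691 = 168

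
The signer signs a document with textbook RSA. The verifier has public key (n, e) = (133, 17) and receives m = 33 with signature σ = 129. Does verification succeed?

passes

Squares mod 133: σ^1≡129, σ^2≡16, σ^4≡123, σ^8≡100, σ^16≡25
17 = 16 + 1, so σ^17 ≡ 25·129 ≡ 33 (mod 133)
33 = m, so the signature checks out.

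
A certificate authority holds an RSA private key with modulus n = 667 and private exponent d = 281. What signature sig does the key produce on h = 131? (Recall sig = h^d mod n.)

h^281 mod 667 = 73

73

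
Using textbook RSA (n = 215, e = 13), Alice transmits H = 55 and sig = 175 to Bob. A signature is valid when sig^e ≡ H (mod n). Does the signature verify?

verifies

Squares mod 215: sig^1≡175, sig^2≡95, sig^4≡210, sig^8≡25
13 = 8 + 4 + 1, so sig^13 ≡ 25·210·175 ≡ 55 (mod 215)
55 = H, so the signature checks out.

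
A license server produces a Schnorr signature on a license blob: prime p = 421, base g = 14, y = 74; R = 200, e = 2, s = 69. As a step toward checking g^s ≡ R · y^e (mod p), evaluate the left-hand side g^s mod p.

179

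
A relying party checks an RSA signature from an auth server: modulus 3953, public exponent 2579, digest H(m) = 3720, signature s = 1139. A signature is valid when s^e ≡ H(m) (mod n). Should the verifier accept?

s^2579 mod 3953 = 1005
The recovered value 1005 does not match the digest 3720.

reject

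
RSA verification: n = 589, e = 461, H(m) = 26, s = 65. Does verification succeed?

s^2 ≡ 65^2 = 4225 ≡ 102
s^4 ≡ 102^2 = 10404 ≡ 391
s^8 ≡ 391^2 = 152881 ≡ 330
s^16 ≡ 330^2 = 108900 ≡ 524
s^32 ≡ 524^2 = 274576 ≡ 102
s^64 ≡ 102^2 = 10404 ≡ 391
s^128 ≡ 391^2 = 152881 ≡ 330
s^256 ≡ 330^2 = 108900 ≡ 524
461 = 256 + 128 + 64 + 8 + 4 + 1, so s^461 ≡ 524·330·391·330·391·65 ≡ 354 (mod 589)
354 ≠ 26, so verification fails.

fails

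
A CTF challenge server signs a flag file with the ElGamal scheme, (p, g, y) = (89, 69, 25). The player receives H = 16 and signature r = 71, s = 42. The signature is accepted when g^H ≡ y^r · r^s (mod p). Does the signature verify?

Left side g^H mod p:
Squares mod 89: 69^1≡69, 69^2≡44, 69^4≡67, 69^8≡39, 69^16≡8
69^16 ≡ 8 (mod 89)
Right side y^r · r^s mod p:
Squares mod 89: 25^1≡25, 25^2≡2, 25^4≡4, 25^8≡16, 25^16≡78, 25^32≡32, 25^64≡45
71 = 64 + 4 + 2 + 1, so 25^71 ≡ 45·4·2·25 ≡ 11 (mod 89)
Squares mod 89: 71^1≡71, 71^2≡57, 71^4≡45, 71^8≡67, 71^16≡39, 71^32≡8
42 = 32 + 8 + 2, so 71^42 ≡ 8·67·57 ≡ 25 (mod 89)
11·25 = 275 ≡ 8 (mod 89)
8 ≡ 8 (mod 89), so the signature is genuine.

verifies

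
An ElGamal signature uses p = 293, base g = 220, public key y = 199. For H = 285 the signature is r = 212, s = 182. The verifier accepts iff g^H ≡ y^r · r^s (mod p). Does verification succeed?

fails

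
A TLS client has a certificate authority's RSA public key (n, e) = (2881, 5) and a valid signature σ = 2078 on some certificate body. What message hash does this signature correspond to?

1743

σ^2 ≡ 2078^2 = 4318084 ≡ 2346
σ^4 ≡ 2346^2 = 5503716 ≡ 1006
5 = 4 + 1, so σ^5 ≡ 1006·2078 ≡ 1743 (mod 2881)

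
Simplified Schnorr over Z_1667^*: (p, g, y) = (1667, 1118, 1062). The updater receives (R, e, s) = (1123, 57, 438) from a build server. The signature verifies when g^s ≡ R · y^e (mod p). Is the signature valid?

g^s mod p:
Squares mod 1667: 1118^1≡1118, 1118^2≡1341, 1118^4≡1255, 1118^8≡1377, 1118^16≡750, 1118^32≡721, 1118^64≡1404, 1118^128≡822, 1118^256≡549
438 = 256 + 128 + 32 + 16 + 4 + 2, so 1118^438 ≡ 549·822·721·750·1255·1341 ≡ 1404 (mod 1667)
R · y^e mod p:
Squares mod 1667: 1062^1≡1062, 1062^2≡952, 1062^4≡1123, 1062^8≡877, 1062^16≡642, 1062^32≡415
57 = 32 + 16 + 8 + 1, so 1062^57 ≡ 415·642·877·1062 ≡ 549 (mod 1667)
1123·549 = 616527 ≡ 1404 (mod 1667)
1404 ≡ 1404 (mod 1667); signature holds.

valid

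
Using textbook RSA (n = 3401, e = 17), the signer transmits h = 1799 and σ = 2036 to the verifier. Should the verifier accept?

σ^2 ≡ 2036^2 = 4145296 ≡ 2878
σ^4 ≡ 2878^2 = 8282884 ≡ 1449
σ^8 ≡ 1449^2 = 2099601 ≡ 1184
σ^16 ≡ 1184^2 = 1401856 ≡ 644
17 = 16 + 1, so σ^17 ≡ 644·2036 ≡ 1799 (mod 3401)
1799 = h, so the signature checks out.

accept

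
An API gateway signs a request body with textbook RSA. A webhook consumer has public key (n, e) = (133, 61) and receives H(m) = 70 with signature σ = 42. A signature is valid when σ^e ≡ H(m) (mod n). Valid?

σ^61 mod 133 = 63
63 ≠ 70, so verification fails.

no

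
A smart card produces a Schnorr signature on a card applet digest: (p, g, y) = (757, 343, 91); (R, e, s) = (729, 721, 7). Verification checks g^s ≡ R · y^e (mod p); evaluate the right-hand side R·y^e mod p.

91^2 = 8281 ≡ 711
91^4 ≡ 711^2 = 505521 ≡ 602
91^8 ≡ 602^2 = 362404 ≡ 558
91^16 ≡ 558^2 = 311364 ≡ 237
91^32 ≡ 237^2 = 56169 ≡ 151
91^64 ≡ 151^2 = 22801 ≡ 91
91^128 ≡ 91^2 = 8281 ≡ 711
91^256 ≡ 711^2 = 505521 ≡ 602
91^512 ≡ 602^2 = 362404 ≡ 558
721 = 512 + 128 + 64 + 16 + 1, so 91^721 ≡ 558·711·91·237·91 ≡ 673 (mod 757)
R · y^e ≡ 729·673 = 490617 ≡ 81 (mod 757)

81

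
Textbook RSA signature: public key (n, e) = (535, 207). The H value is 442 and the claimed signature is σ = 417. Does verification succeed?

fails

σ^2 ≡ 417^2 = 173889 ≡ 14
σ^4 ≡ 14^2 = 196
σ^8 ≡ 196^2 = 38416 ≡ 431
σ^16 ≡ 431^2 = 185761 ≡ 116
σ^32 ≡ 116^2 = 13456 ≡ 81
σ^64 ≡ 81^2 = 6561 ≡ 141
σ^128 ≡ 141^2 = 19881 ≡ 86
207 = 128 + 64 + 8 + 4 + 2 + 1, so σ^207 ≡ 86·141·431·196·14·417 ≡ 448 (mod 535)
448 ≠ 442, so verification fails.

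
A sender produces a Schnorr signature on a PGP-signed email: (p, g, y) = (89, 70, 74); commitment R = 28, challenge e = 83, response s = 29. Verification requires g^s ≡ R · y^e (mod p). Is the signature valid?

g^s mod p:
70^2 = 4900 ≡ 5
70^4 ≡ 5^2 = 25
70^8 ≡ 25^2 = 625 ≡ 2
70^16 ≡ 2^2 = 4
29 = 16 + 8 + 4 + 1, so 70^29 ≡ 4·2·25·70 ≡ 27 (mod 89)
R · y^e mod p:
74^2 = 5476 ≡ 47
74^4 ≡ 47^2 = 2209 ≡ 73
74^8 ≡ 73^2 = 5329 ≡ 78
74^16 ≡ 78^2 = 6084 ≡ 32
74^32 ≡ 32^2 = 1024 ≡ 45
74^64 ≡ 45^2 = 2025 ≡ 67
83 = 64 + 16 + 2 + 1, so 74^83 ≡ 67·32·47·74 ≡ 56 (mod 89)
28·56 = 1568 ≡ 55 (mod 89)
27 ≠ 55; the check fails.

invalid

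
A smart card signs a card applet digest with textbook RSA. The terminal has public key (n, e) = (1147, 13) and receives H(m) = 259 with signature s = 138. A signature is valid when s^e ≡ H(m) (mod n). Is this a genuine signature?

s^2 ≡ 138^2 = 19044 ≡ 692
s^4 ≡ 692^2 = 478864 ≡ 565
s^8 ≡ 565^2 = 319225 ≡ 359
13 = 8 + 4 + 1, so s^13 ≡ 359·565·138 ≡ 989 (mod 1147)
The recovered value 989 does not match the digest 259.

forged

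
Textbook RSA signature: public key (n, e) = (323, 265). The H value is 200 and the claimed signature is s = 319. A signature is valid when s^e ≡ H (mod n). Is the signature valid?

Squares mod 323: s^1≡319, s^2≡16, s^4≡256, s^8≡290, s^16≡120, s^32≡188, s^64≡137, s^128≡35, s^256≡256
265 = 256 + 8 + 1, so s^265 ≡ 256·290·319 ≡ 200 (mod 323)
s^265 mod 323 = 200 matches H.

valid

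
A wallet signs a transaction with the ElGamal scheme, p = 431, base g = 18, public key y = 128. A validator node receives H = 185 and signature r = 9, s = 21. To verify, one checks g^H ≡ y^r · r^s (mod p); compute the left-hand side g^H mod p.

128

18^185 mod 431 = 128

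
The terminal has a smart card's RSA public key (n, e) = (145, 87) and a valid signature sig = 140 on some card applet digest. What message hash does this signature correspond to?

20

sig^2 ≡ 140^2 = 19600 ≡ 25
sig^4 ≡ 25^2 = 625 ≡ 45
sig^8 ≡ 45^2 = 2025 ≡ 140
sig^16 ≡ 140^2 = 19600 ≡ 25
sig^32 ≡ 25^2 = 625 ≡ 45
sig^64 ≡ 45^2 = 2025 ≡ 140
87 = 64 + 16 + 4 + 2 + 1, so sig^87 ≡ 140·25·45·25·140 ≡ 20 (mod 145)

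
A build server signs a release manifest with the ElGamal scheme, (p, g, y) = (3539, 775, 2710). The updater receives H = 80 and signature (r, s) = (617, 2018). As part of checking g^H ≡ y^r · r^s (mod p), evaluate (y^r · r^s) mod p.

2754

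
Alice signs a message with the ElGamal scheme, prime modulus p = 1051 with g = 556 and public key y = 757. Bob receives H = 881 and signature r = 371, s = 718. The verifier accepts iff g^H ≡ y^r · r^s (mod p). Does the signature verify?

Left side g^H mod p:
556^881 mod 1051 = 693
Right side y^r · r^s mod p:
757^371 mod 1051 = 314
371^718 mod 1051 = 1003
314·1003 = 314942 ≡ 693 (mod 1051)
693 ≡ 693 (mod 1051), so the signature is genuine.

verifies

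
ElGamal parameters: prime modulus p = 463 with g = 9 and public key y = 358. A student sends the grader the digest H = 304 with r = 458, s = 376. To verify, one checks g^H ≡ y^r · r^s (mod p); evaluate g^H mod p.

264

Squares mod 463: 9^1≡9, 9^2≡81, 9^4≡79, 9^8≡222, 9^16≡206, 9^32≡303, 9^64≡135, 9^128≡168, 9^256≡444
304 = 256 + 32 + 16, so 9^304 ≡ 444·303·206 ≡ 264 (mod 463)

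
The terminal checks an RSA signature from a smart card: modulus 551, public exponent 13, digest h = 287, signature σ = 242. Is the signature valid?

σ^13 mod 551 = 287
Since 287 equals the digest 287, verification succeeds.

valid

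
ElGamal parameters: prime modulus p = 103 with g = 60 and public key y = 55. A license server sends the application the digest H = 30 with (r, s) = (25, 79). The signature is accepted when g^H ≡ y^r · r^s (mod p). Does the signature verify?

Left side g^H mod p:
60^2 = 3600 ≡ 98
60^4 ≡ 98^2 = 9604 ≡ 25
60^8 ≡ 25^2 = 625 ≡ 7
60^16 ≡ 7^2 = 49
30 = 16 + 8 + 4 + 2, so 60^30 ≡ 49·7·25·98 ≡ 76 (mod 103)
Right side y^r · r^s mod p:
55^2 = 3025 ≡ 38
55^4 ≡ 38^2 = 1444 ≡ 2
55^8 ≡ 2^2 = 4
55^16 ≡ 4^2 = 16
25 = 16 + 8 + 1, so 55^25 ≡ 16·4·55 ≡ 18 (mod 103)
25^2 = 625 ≡ 7
25^4 ≡ 7^2 = 49
25^8 ≡ 49^2 = 2401 ≡ 32
25^16 ≡ 32^2 = 1024 ≡ 97
25^32 ≡ 97^2 = 9409 ≡ 36
25^64 ≡ 36^2 = 1296 ≡ 60
79 = 64 + 8 + 4 + 2 + 1, so 25^79 ≡ 60·32·49·7·25 ≡ 68 (mod 103)
18·68 = 1224 ≡ 91 (mod 103)
76 ≠ 91, so verification fails.

does not verify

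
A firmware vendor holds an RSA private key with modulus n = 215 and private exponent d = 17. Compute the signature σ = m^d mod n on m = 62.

147

m^17 mod 215 = 147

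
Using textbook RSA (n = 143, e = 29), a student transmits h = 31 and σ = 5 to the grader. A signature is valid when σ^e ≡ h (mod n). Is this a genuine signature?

genuine

σ^2 ≡ 5^2 = 25
σ^4 ≡ 25^2 = 625 ≡ 53
σ^8 ≡ 53^2 = 2809 ≡ 92
σ^16 ≡ 92^2 = 8464 ≡ 27
29 = 16 + 8 + 4 + 1, so σ^29 ≡ 27·92·53·5 ≡ 31 (mod 143)
31 = h, so the signature checks out.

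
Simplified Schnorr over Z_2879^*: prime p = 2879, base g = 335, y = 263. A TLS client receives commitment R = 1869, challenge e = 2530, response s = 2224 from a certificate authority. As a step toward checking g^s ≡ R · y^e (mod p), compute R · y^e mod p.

2280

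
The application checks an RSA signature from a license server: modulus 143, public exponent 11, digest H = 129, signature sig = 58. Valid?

sig^2 ≡ 58^2 = 3364 ≡ 75
sig^4 ≡ 75^2 = 5625 ≡ 48
sig^8 ≡ 48^2 = 2304 ≡ 16
11 = 8 + 2 + 1, so sig^11 ≡ 16·75·58 ≡ 102 (mod 143)
sig^11 mod 143 = 102, but H = 129.

no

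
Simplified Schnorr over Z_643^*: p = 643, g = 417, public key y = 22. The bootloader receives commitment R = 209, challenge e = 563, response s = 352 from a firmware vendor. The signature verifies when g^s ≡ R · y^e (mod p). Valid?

yes

g^s mod p:
Squares mod 643: 417^1≡417, 417^2≡279, 417^4≡38, 417^8≡158, 417^16≡530, 417^32≡552, 417^64≡565, 417^128≡297, 417^256≡118
352 = 256 + 64 + 32, so 417^352 ≡ 118·565·552 ≡ 378 (mod 643)
R · y^e mod p:
Squares mod 643: 22^1≡22, 22^2≡484, 22^4≡204, 22^8≡464, 22^16≡534, 22^32≡307, 22^64≡371, 22^128≡39, 22^256≡235, 22^512≡570
563 = 512 + 32 + 16 + 2 + 1, so 22^563 ≡ 570·307·534·484·22 ≡ 331 (mod 643)
209·331 = 69179 ≡ 378 (mod 643)
378 ≡ 378 (mod 643); signature holds.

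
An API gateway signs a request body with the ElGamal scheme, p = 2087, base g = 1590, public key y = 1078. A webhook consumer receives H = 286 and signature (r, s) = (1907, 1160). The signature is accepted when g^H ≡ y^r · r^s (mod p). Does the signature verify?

does not verify

Left side g^H mod p:
Squares mod 2087: 1590^1≡1590, 1590^2≡743, 1590^4≡1081, 1590^8≡1928, 1590^16≡237, 1590^32≡1907, 1590^64≡1095, 1590^128≡1087, 1590^256≡327
286 = 256 + 16 + 8 + 4 + 2, so 1590^286 ≡ 327·237·1928·1081·743 ≡ 1255 (mod 2087)
Right side y^r · r^s mod p:
Squares mod 2087: 1078^1≡1078, 1078^2≡1712, 1078^4≡796, 1078^8≡1255, 1078^16≡1427, 1078^32≡1504, 1078^64≡1795, 1078^128≡1784, 1078^256≡2068, 1078^512≡361, 1078^1024≡927
1907 = 1024 + 512 + 256 + 64 + 32 + 16 + 2 + 1, so 1078^1907 ≡ 927·361·2068·1795·1504·1427·1712·1078 ≡ 645 (mod 2087)
Squares mod 2087: 1907^1≡1907, 1907^2≡1095, 1907^4≡1087, 1907^8≡327, 1907^16≡492, 1907^32≡2059, 1907^64≡784, 1907^128≡1078, 1907^256≡1712, 1907^512≡796, 1907^1024≡1255
1160 = 1024 + 128 + 8, so 1907^1160 ≡ 1255·1078·327 ≡ 1118 (mod 2087)
645·1118 = 721110 ≡ 1095 (mod 2087)
1255 ≠ 1095, so verification fails.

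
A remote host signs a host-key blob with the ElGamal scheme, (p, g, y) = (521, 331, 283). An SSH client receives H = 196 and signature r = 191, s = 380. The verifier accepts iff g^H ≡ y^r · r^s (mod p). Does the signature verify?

verifies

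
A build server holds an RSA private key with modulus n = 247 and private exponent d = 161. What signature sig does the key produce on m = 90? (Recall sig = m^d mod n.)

129

m^161 mod 247 = 129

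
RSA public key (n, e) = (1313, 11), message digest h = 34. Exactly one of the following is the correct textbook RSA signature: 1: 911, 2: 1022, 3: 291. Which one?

Candidate 1: Squares mod 1313: 911^1≡911, 911^2≡105, 911^4≡521, 911^8≡963; 11 = 8 + 2 + 1, so 911^11 ≡ 963·105·911 ≡ 937 (mod 1313)
Candidate 2: Squares mod 1313: 1022^1≡1022, 1022^2≡649, 1022^4≡1041, 1022^8≡456; 11 = 8 + 2 + 1, so 1022^11 ≡ 456·649·1022 ≡ 1279 (mod 1313)
Candidate 3: Squares mod 1313: 291^1≡291, 291^2≡649, 291^4≡1041, 291^8≡456; 11 = 8 + 2 + 1, so 291^11 ≡ 456·649·291 ≡ 34 (mod 1313)
  → matches h = 34

3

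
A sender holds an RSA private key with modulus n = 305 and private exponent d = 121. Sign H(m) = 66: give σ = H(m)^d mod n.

(H(m))^121 mod 305 = 66

66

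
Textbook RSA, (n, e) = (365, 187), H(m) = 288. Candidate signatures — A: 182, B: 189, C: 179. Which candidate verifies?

A

Candidate A: 182^187 mod 365 = 288
  → matches H(m) = 288
Candidate B: 189^187 mod 365 = 299
Candidate C: 179^187 mod 365 = 339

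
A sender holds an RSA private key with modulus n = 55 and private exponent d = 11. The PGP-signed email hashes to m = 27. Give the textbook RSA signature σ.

m^11 mod 55 = 38

38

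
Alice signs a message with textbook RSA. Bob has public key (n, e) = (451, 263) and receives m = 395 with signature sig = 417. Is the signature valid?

Squares mod 451: sig^1≡417, sig^2≡254, sig^4≡23, sig^8≡78, sig^16≡221, sig^32≡133, sig^64≡100, sig^128≡78, sig^256≡221
263 = 256 + 4 + 2 + 1, so sig^263 ≡ 221·23·254·417 ≡ 395 (mod 451)
sig^263 mod 451 = 395 matches m.

valid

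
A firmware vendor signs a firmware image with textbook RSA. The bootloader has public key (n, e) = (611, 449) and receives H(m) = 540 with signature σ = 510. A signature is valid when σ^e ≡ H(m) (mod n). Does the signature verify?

σ^2 ≡ 510^2 = 260100 ≡ 425
σ^4 ≡ 425^2 = 180625 ≡ 380
σ^8 ≡ 380^2 = 144400 ≡ 204
σ^16 ≡ 204^2 = 41616 ≡ 68
σ^32 ≡ 68^2 = 4624 ≡ 347
σ^64 ≡ 347^2 = 120409 ≡ 42
σ^128 ≡ 42^2 = 1764 ≡ 542
σ^256 ≡ 542^2 = 293764 ≡ 484
449 = 256 + 128 + 64 + 1, so σ^449 ≡ 484·542·42·510 ≡ 594 (mod 611)
The recovered value 594 does not match the digest 540.

does not verify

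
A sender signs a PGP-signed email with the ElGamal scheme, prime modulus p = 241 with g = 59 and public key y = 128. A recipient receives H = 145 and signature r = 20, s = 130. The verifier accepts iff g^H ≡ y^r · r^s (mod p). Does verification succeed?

Left side g^H mod p:
59^2 = 3481 ≡ 107
59^4 ≡ 107^2 = 11449 ≡ 122
59^8 ≡ 122^2 = 14884 ≡ 183
59^16 ≡ 183^2 = 33489 ≡ 231
59^32 ≡ 231^2 = 53361 ≡ 100
59^64 ≡ 100^2 = 10000 ≡ 119
59^128 ≡ 119^2 = 14161 ≡ 183
145 = 128 + 16 + 1, so 59^145 ≡ 183·231·59 ≡ 239 (mod 241)
Right side y^r · r^s mod p:
128^2 = 16384 ≡ 237
128^4 ≡ 237^2 = 56169 ≡ 16
128^8 ≡ 16^2 = 256 ≡ 15
128^16 ≡ 15^2 = 225
20 = 16 + 4, so 128^20 ≡ 225·16 ≡ 226 (mod 241)
20^2 = 400 ≡ 159
20^4 ≡ 159^2 = 25281 ≡ 217
20^8 ≡ 217^2 = 47089 ≡ 94
20^16 ≡ 94^2 = 8836 ≡ 160
20^32 ≡ 160^2 = 25600 ≡ 54
20^64 ≡ 54^2 = 2916 ≡ 24
20^128 ≡ 24^2 = 576 ≡ 94
130 = 128 + 2, so 20^130 ≡ 94·159 ≡ 4 (mod 241)
226·4 = 904 ≡ 181 (mod 241)
239 ≠ 181, so verification fails.

fails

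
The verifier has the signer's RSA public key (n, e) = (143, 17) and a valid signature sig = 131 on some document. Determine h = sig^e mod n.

sig^2 ≡ 131^2 = 17161 ≡ 1
sig^4 ≡ 1^2 = 1
sig^8 ≡ 1^2 = 1
sig^16 ≡ 1^2 = 1
17 = 16 + 1, so sig^17 ≡ 1·131 ≡ 131 (mod 143)

131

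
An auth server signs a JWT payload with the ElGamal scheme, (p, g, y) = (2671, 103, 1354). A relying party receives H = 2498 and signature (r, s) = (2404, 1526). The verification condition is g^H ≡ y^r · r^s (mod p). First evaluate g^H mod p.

437

Squares mod 2671: 103^1≡103, 103^2≡2596, 103^4≡283, 103^8≡2630, 103^16≡1681, 103^32≡2514, 103^64≡610, 103^128≡831, 103^256≡1443, 103^512≡1540, 103^1024≡2423, 103^2048≡71
2498 = 2048 + 256 + 128 + 64 + 2, so 103^2498 ≡ 71·1443·831·610·2596 ≡ 437 (mod 2671)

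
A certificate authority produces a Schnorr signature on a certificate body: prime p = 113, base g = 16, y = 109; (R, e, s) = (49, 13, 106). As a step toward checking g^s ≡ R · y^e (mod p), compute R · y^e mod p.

16

109^2 = 11881 ≡ 16
109^4 ≡ 16^2 = 256 ≡ 30
109^8 ≡ 30^2 = 900 ≡ 109
13 = 8 + 4 + 1, so 109^13 ≡ 109·30·109 ≡ 28 (mod 113)
R · y^e ≡ 49·28 = 1372 ≡ 16 (mod 113)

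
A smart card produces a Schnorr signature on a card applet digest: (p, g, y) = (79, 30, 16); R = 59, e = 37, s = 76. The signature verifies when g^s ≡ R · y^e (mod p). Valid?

no

g^s mod p:
30^2 = 900 ≡ 31
30^4 ≡ 31^2 = 961 ≡ 13
30^8 ≡ 13^2 = 169 ≡ 11
30^16 ≡ 11^2 = 121 ≡ 42
30^32 ≡ 42^2 = 1764 ≡ 26
30^64 ≡ 26^2 = 676 ≡ 44
76 = 64 + 8 + 4, so 30^76 ≡ 44·11·13 ≡ 51 (mod 79)
R · y^e mod p:
16^2 = 256 ≡ 19
16^4 ≡ 19^2 = 361 ≡ 45
16^8 ≡ 45^2 = 2025 ≡ 50
16^16 ≡ 50^2 = 2500 ≡ 51
16^32 ≡ 51^2 = 2601 ≡ 73
37 = 32 + 4 + 1, so 16^37 ≡ 73·45·16 ≡ 25 (mod 79)
59·25 = 1475 ≡ 53 (mod 79)
51 ≠ 53; the check fails.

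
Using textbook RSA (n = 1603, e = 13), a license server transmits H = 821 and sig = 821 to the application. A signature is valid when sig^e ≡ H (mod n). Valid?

yes

sig^2 ≡ 821^2 = 674041 ≡ 781
sig^4 ≡ 781^2 = 609961 ≡ 821
sig^8 ≡ 821^2 = 674041 ≡ 781
13 = 8 + 4 + 1, so sig^13 ≡ 781·821·821 ≡ 821 (mod 1603)
sig^13 mod 1603 = 821 matches H.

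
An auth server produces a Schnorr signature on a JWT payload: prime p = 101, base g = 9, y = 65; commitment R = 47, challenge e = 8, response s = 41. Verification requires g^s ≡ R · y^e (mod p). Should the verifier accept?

reject

g^s mod p:
9^2 = 81
9^4 ≡ 81^2 = 6561 ≡ 97
9^8 ≡ 97^2 = 9409 ≡ 16
9^16 ≡ 16^2 = 256 ≡ 54
9^32 ≡ 54^2 = 2916 ≡ 88
41 = 32 + 8 + 1, so 9^41 ≡ 88·16·9 ≡ 47 (mod 101)
R · y^e mod p:
65^2 = 4225 ≡ 84
65^4 ≡ 84^2 = 7056 ≡ 87
65^8 ≡ 87^2 = 7569 ≡ 95
47·95 = 4465 ≡ 21 (mod 101)
47 ≠ 21; the check fails.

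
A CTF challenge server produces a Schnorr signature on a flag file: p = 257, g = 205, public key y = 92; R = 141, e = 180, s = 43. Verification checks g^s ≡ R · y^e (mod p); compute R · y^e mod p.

25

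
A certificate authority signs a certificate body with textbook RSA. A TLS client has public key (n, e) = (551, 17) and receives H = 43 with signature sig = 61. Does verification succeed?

sig^2 ≡ 61^2 = 3721 ≡ 415
sig^4 ≡ 415^2 = 172225 ≡ 313
sig^8 ≡ 313^2 = 97969 ≡ 442
sig^16 ≡ 442^2 = 195364 ≡ 310
17 = 16 + 1, so sig^17 ≡ 310·61 ≡ 176 (mod 551)
176 ≠ 43, so verification fails.

fails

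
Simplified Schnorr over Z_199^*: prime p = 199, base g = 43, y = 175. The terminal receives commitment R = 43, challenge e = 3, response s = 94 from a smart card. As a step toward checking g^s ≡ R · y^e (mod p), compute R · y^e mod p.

180

175^2 = 30625 ≡ 178
3 = 2 + 1, so 175^3 ≡ 178·175 ≡ 106 (mod 199)
R · y^e ≡ 43·106 = 4558 ≡ 180 (mod 199)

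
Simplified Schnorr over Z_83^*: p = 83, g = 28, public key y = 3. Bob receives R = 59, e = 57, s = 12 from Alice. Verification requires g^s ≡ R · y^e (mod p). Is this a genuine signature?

genuine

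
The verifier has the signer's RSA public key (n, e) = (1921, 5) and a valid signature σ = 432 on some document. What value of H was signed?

725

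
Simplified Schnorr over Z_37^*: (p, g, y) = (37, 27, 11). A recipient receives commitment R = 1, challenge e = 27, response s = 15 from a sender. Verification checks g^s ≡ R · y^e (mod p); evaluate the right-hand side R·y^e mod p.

36

11^2 = 121 ≡ 10
11^4 ≡ 10^2 = 100 ≡ 26
11^8 ≡ 26^2 = 676 ≡ 10
11^16 ≡ 10^2 = 100 ≡ 26
27 = 16 + 8 + 2 + 1, so 11^27 ≡ 26·10·10·11 ≡ 36 (mod 37)
R · y^e ≡ 1·36 = 36 ≡ 36 (mod 37)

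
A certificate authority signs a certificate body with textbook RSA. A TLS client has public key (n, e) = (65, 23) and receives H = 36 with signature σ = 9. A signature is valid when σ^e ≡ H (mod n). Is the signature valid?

Squares mod 65: σ^1≡9, σ^2≡16, σ^4≡61, σ^8≡16, σ^16≡61
23 = 16 + 4 + 2 + 1, so σ^23 ≡ 61·61·16·9 ≡ 29 (mod 65)
The recovered value 29 does not match the digest 36.

invalid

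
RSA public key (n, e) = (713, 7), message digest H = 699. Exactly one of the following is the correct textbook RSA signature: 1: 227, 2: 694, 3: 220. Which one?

3

Candidate 1: 227^7 mod 713 = 113
Candidate 2: 694^7 mod 713 = 675
Candidate 3: 220^7 mod 713 = 699
  → matches H = 699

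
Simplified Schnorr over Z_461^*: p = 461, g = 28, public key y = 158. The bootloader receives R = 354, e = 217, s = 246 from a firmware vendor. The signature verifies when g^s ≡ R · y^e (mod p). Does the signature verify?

verifies

g^s mod p:
28^2 = 784 ≡ 323
28^4 ≡ 323^2 = 104329 ≡ 143
28^8 ≡ 143^2 = 20449 ≡ 165
28^16 ≡ 165^2 = 27225 ≡ 26
28^32 ≡ 26^2 = 676 ≡ 215
28^64 ≡ 215^2 = 46225 ≡ 125
28^128 ≡ 125^2 = 15625 ≡ 412
246 = 128 + 64 + 32 + 16 + 4 + 2, so 28^246 ≡ 412·125·215·26·143·323 ≡ 435 (mod 461)
R · y^e mod p:
158^2 = 24964 ≡ 70
158^4 ≡ 70^2 = 4900 ≡ 290
158^8 ≡ 290^2 = 84100 ≡ 198
158^16 ≡ 198^2 = 39204 ≡ 19
158^32 ≡ 19^2 = 361
158^64 ≡ 361^2 = 130321 ≡ 319
158^128 ≡ 319^2 = 101761 ≡ 341
217 = 128 + 64 + 16 + 8 + 1, so 158^217 ≡ 341·319·19·198·158 ≡ 388 (mod 461)
354·388 = 137352 ≡ 435 (mod 461)
435 ≡ 435 (mod 461); signature holds.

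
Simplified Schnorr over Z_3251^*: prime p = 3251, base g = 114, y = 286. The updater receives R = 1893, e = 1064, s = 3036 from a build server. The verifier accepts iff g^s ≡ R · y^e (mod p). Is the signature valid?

valid

g^s mod p:
114^2 = 12996 ≡ 3243
114^4 ≡ 3243^2 = 10517049 ≡ 64
114^8 ≡ 64^2 = 4096 ≡ 845
114^16 ≡ 845^2 = 714025 ≡ 2056
114^32 ≡ 2056^2 = 4227136 ≡ 836
114^64 ≡ 836^2 = 698896 ≡ 3182
114^128 ≡ 3182^2 = 10125124 ≡ 1510
114^256 ≡ 1510^2 = 2280100 ≡ 1149
114^512 ≡ 1149^2 = 1320201 ≡ 295
114^1024 ≡ 295^2 = 87025 ≡ 2499
114^2048 ≡ 2499^2 = 6245001 ≡ 3081
3036 = 2048 + 512 + 256 + 128 + 64 + 16 + 8 + 4, so 114^3036 ≡ 3081·295·1149·1510·3182·2056·845·64 ≡ 16 (mod 3251)
R · y^e mod p:
286^2 = 81796 ≡ 521
286^4 ≡ 521^2 = 271441 ≡ 1608
286^8 ≡ 1608^2 = 2585664 ≡ 1119
286^16 ≡ 1119^2 = 1252161 ≡ 526
286^32 ≡ 526^2 = 276676 ≡ 341
286^64 ≡ 341^2 = 116281 ≡ 2496
286^128 ≡ 2496^2 = 6230016 ≡ 1100
286^256 ≡ 1100^2 = 1210000 ≡ 628
286^512 ≡ 628^2 = 394384 ≡ 1013
286^1024 ≡ 1013^2 = 1026169 ≡ 2104
1064 = 1024 + 32 + 8, so 286^1064 ≡ 2104·341·1119 ≡ 1264 (mod 3251)
1893·1264 = 2392752 ≡ 16 (mod 3251)
16 ≡ 16 (mod 3251); signature holds.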